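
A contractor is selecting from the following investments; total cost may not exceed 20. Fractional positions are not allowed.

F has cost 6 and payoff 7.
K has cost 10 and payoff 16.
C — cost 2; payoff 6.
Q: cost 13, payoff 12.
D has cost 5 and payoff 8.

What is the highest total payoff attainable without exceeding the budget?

C + Q + D: cost 2 + 13 + 5 = 20 ≤ 20, payoff 6 + 12 + 8 = 26.
F + K + C: cost 6 + 10 + 2 = 18 ≤ 20, payoff 7 + 16 + 6 = 29.
K + C + D: cost 10 + 2 + 5 = 17 ≤ 20, payoff 16 + 6 + 8 = 30.
Best is K, C, and D with total payoff 30.

30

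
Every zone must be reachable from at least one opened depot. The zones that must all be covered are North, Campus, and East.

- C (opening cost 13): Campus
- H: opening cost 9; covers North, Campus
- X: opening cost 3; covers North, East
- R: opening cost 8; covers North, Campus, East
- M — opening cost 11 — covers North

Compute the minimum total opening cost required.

This is a weighted set-cover instance.
The greedy cost-per-new-zone heuristic would pick X and R for 11, but a cheaper cover exists.
R alone covers North, Campus, East — every zone.
Total opening cost: 8.
No cover costs less than 8.

8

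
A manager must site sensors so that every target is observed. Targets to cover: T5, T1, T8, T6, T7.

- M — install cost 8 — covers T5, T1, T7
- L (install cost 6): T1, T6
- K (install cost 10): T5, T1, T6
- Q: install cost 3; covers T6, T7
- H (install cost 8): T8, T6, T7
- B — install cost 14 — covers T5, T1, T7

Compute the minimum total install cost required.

16

Choose M and H: together they cover T5, T1, T8, T6, T7 — every target.
Total install cost: 8 + 8 = 16.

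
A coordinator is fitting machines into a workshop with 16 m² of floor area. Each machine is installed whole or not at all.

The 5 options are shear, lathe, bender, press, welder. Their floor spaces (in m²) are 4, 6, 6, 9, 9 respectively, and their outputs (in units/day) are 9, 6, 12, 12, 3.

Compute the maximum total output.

27

shear + lathe + bender: floor space 4 + 6 + 6 = 16 ≤ 16, output 9 + 6 + 12 = 27.
bender + press: floor space 6 + 9 = 15 ≤ 16, output 12 + 12 = 24.
Best is shear, lathe, and bender with total output 27.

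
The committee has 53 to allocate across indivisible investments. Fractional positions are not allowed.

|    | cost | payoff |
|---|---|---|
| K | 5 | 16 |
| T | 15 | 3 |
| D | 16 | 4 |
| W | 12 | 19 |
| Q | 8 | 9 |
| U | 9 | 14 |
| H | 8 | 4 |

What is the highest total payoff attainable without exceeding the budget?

This is a 0-1 knapsack instance.
Take K, W, Q, U, and H: cost 5 + 12 + 8 + 9 + 8 = 42 ≤ 53, payoff 16 + 19 + 9 + 14 + 4 = 62.
No feasible combination exceeds this.

62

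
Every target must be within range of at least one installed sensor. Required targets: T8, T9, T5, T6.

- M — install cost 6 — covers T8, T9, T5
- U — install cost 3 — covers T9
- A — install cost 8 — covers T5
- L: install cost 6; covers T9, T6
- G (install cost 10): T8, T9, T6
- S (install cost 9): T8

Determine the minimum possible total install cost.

Choose M and L: together they cover T8, T9, T5, T6 — every target.
Total install cost: 6 + 6 = 12.
No cover costs less than 12.

12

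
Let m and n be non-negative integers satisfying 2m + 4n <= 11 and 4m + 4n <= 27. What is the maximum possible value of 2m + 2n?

10

The continuous relaxation peaks at (5.5, 0) with value 11.00; rounding to a feasible lattice point costs some objective.
(m,n)=(5,0) is feasible, giving 10.
(m,n)=(4,0) is feasible, giving 8.
Maximum is 10 at (m,n)=(5,0).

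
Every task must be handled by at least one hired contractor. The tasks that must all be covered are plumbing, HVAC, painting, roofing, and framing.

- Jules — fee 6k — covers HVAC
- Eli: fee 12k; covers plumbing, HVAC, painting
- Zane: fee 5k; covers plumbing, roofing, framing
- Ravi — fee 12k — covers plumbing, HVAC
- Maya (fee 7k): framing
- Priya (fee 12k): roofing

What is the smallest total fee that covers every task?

The greedy cost-per-new-task heuristic would pick Zane, Jules, and Eli for 23, but a cheaper cover exists.
Choose Eli and Zane: together they cover plumbing, HVAC, painting, roofing, framing — every task.
Total fee: 12 + 5 = 17.
No cover costs less than 17.

17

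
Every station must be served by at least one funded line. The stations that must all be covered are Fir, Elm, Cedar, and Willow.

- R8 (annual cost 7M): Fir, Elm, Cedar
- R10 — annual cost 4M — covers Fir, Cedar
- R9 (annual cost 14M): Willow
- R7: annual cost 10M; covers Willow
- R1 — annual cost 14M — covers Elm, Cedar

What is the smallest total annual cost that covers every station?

17

The greedy cost-per-new-station heuristic would pick R10, R8, and R7 for 21, but a cheaper cover exists.
Choose R8 and R7: together they cover Fir, Elm, Cedar, Willow — every station.
Total annual cost: 7 + 10 = 17.
No cover costs less than 17.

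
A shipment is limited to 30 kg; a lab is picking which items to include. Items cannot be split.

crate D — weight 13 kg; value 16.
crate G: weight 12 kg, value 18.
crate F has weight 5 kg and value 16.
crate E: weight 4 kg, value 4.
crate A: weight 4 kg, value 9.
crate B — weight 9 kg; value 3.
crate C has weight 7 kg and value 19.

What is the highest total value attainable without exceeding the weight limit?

Take crate G, crate F, crate A, and crate C: weight 12 + 5 + 4 + 7 = 28 ≤ 30, value 18 + 16 + 9 + 19 = 62.
No other feasible combination does better.

62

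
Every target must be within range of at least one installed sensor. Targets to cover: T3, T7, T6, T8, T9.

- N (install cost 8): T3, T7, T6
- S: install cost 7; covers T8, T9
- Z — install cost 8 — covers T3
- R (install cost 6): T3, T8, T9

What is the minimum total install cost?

14

Choose N and R: together they cover T3, T7, T6, T8, T9 — every target.
Total install cost: 8 + 6 = 14.
No cover costs less than 14.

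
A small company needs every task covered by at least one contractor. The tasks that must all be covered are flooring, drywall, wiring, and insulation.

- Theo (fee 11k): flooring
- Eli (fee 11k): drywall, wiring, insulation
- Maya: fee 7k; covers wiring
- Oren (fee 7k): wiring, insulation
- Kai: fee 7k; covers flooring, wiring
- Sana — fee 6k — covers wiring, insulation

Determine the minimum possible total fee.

18

Choose Eli and Kai: together they cover flooring, drywall, wiring, insulation — every task.
Total fee: 11 + 7 = 18.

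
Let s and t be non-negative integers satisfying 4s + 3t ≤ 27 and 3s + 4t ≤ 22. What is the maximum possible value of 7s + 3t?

45

Relaxing integrality, the LP optimum is 47.25 at (s,t) = (6.75, 0), which is not an integer point.
(s,t)=(6,1): 4·6+3·1=27≤27, 3·6+4·1=22≤22, objective 45.
(s,t)=(6,0): 4·6+3·0=24≤27, 3·6+4·0=18≤22, objective 42.
The best lattice point is (6,1), giving 45.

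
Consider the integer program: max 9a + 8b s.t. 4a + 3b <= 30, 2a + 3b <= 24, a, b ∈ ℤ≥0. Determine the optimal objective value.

75

(a,b)=(3,6): 4·3+3·6=30≤30, 2·3+3·6=24≤24, objective 75.
(a,b)=(3,5): 4·3+3·5=27≤30, 2·3+3·5=21≤24, objective 67.
(a,b)=(2,6): 4·2+3·6=26≤30, 2·2+3·6=22≤24, objective 66.
(a,b)=(2,5): 4·2+3·5=23≤30, 2·2+3·5=19≤24, objective 58.
Maximum is 75 at (a,b)=(3,6).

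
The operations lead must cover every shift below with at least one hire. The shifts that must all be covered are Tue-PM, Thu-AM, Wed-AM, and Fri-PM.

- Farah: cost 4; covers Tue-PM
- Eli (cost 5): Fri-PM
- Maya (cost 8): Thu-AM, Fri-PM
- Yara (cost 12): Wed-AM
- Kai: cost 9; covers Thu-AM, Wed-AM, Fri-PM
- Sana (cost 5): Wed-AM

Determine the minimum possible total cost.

This is a weighted set-cover instance.
Choose Farah and Kai: together they cover Tue-PM, Thu-AM, Wed-AM, Fri-PM — every shift.
Total cost: 4 + 9 = 13.
No cover costs less than 13.

13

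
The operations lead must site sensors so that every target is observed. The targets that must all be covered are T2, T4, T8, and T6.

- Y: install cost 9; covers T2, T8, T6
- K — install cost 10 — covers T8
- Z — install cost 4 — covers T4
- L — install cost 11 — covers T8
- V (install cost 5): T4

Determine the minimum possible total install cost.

This is a weighted set-cover instance.
Choose Y and Z: together they cover T2, T4, T8, T6 — every target.
Total install cost: 9 + 4 = 13.
No cover costs less than 13.

13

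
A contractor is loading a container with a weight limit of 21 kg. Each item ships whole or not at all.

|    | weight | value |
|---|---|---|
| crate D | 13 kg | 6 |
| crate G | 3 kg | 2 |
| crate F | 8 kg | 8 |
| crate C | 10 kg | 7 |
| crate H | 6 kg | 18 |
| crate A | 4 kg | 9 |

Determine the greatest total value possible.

Take crate G, crate F, crate H, and crate A: weight 3 + 8 + 6 + 4 = 21 ≤ 21, value 2 + 8 + 18 + 9 = 37.
No other feasible combination does better.

37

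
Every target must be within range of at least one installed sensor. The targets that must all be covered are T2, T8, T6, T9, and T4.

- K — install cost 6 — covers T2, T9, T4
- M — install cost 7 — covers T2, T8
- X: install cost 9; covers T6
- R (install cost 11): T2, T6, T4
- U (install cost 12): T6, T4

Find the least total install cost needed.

22

Choose K, M, and X: together they cover T2, T8, T6, T9, T4 — every target.
Total install cost: 6 + 7 + 9 = 22.
No cover costs less than 22.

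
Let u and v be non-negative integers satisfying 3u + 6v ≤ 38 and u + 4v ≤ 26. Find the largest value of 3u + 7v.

Relaxing integrality, the LP optimum is 44.33 at (u,v) = (0, 6.33), which is not an integer point.
(u,v)=(0,6): 3·0+6·6=36≤38, 1·0+4·6=24≤26, objective 42.
(u,v)=(1,5): 3·1+6·5=33≤38, 1·1+4·5=21≤26, objective 38.
(u,v)=(0,5): 3·0+6·5=30≤38, 1·0+4·5=20≤26, objective 35.
Maximum is 42 at (u,v)=(0,6).

42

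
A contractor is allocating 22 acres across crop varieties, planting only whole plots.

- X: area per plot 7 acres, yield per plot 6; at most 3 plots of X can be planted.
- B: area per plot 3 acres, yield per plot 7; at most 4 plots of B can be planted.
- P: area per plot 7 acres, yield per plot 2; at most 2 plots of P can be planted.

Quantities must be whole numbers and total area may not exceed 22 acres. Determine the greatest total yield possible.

This is a bounded integer knapsack.
Take 1×X and 4×B: area 19 ≤ 22, yield 1·6 + 4·7 = 34.
B has the best ratio (7/3) and is taken to its limit of 4; remaining capacity is filled optimally with the others.

34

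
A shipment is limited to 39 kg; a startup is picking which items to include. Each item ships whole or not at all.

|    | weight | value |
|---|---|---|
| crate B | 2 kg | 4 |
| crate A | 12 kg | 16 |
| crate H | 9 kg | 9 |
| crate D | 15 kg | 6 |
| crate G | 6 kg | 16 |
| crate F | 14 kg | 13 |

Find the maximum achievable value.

Treat it as a binary knapsack problem.
Allowing fractional choices, the relaxed optimum would be about 54.3, but items are indivisible.
crate B + crate A + crate G + crate F: weight 2 + 12 + 6 + 14 = 34 ≤ 39, value 4 + 16 + 16 + 13 = 49.
crate B + crate A + crate H + crate G: weight 2 + 12 + 9 + 6 = 29 ≤ 39, value 4 + 16 + 9 + 16 = 45.
Best is crate B, crate A, crate G, and crate F with total value 49.

49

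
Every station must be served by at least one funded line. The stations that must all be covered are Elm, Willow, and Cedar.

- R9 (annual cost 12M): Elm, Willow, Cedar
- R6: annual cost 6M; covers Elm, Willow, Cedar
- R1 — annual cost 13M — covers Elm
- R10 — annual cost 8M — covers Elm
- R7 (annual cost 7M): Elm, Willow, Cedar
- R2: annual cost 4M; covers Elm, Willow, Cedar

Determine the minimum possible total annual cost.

4

This is an integer covering problem.
R2 alone covers Elm, Willow, Cedar — every station.
Total annual cost: 4.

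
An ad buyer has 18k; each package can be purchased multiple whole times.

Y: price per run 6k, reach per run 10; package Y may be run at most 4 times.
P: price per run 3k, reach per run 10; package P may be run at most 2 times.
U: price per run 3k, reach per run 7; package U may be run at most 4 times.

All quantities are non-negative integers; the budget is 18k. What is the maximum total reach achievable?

P has the best ratio (10/3); taking only P gives at most 2×10 = 20 (stopped by the supply cap of 2).
Mixing does better — 2×P and 4×U: price 18 ≤ 18, reach 2·10 + 4·7 = 48.

48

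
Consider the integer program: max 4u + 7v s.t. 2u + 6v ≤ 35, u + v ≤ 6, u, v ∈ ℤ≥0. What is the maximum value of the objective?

39

The continuous relaxation peaks at (0.25, 5.75) with value 41.25; rounding to a feasible lattice point costs some objective.
(u,v)=(1,5): 2·1+6·5=32≤35, 1·1+1·5=6≤6, objective 39.
(u,v)=(2,4): 2·2+6·4=28≤35, 1·2+1·4=6≤6, objective 36.
(u,v)=(0,5): 2·0+6·5=30≤35, 1·0+1·5=5≤6, objective 35.
No feasible integer point exceeds 39.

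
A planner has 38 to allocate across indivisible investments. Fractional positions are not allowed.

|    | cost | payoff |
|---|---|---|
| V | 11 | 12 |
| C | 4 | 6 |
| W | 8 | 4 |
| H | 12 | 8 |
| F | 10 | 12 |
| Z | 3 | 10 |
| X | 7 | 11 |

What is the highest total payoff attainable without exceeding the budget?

51

Treat it as a binary knapsack problem.
V + C + H + Z + X: cost 11 + 4 + 12 + 3 + 7 = 37 ≤ 38, payoff 12 + 6 + 8 + 10 + 11 = 47.
V + C + F + Z + X: cost 11 + 4 + 10 + 3 + 7 = 35 ≤ 38, payoff 12 + 6 + 12 + 10 + 11 = 51.
C + H + F + Z + X: cost 4 + 12 + 10 + 3 + 7 = 36 ≤ 38, payoff 6 + 8 + 12 + 10 + 11 = 47.
Best is V, C, F, Z, and X with total payoff 51.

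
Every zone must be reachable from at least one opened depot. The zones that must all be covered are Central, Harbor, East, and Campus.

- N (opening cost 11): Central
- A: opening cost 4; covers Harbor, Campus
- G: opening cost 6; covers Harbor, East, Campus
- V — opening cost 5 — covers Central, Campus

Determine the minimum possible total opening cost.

This is an integer covering problem.
Choose G and V: together they cover Central, Harbor, East, Campus — every zone.
Total opening cost: 6 + 5 = 11.

11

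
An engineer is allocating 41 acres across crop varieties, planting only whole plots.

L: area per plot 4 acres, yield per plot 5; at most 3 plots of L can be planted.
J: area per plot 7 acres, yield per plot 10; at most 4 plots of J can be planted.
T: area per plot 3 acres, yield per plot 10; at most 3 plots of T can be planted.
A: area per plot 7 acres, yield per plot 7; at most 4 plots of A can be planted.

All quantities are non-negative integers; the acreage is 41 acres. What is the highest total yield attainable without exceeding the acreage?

T has the best ratio (10/3); taking only T gives at most 3×10 = 30 (stopped by the supply cap of 3).
Mixing does better — 1×L, 4×J, and 3×T: area 41 ≤ 41, yield 1·5 + 4·10 + 3·10 = 75.

75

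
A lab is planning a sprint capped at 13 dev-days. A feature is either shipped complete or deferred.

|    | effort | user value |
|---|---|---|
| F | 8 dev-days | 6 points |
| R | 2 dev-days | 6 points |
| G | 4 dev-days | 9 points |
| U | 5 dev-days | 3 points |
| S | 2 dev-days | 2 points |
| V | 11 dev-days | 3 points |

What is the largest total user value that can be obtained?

20

Take R, G, U, and S: effort 2 + 4 + 5 + 2 = 13 ≤ 13, user value 6 + 9 + 3 + 2 = 20.
No other feasible combination does better.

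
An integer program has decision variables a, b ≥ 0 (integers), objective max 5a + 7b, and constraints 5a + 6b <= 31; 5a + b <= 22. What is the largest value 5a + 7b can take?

35

The continuous relaxation peaks at (0, 5.17) with value 36.17; rounding to a feasible lattice point costs some objective.
(a,b)=(0,5) is feasible, giving 35.
(a,b)=(1,4) is feasible, giving 33.
The best lattice point is (0,5), giving 35.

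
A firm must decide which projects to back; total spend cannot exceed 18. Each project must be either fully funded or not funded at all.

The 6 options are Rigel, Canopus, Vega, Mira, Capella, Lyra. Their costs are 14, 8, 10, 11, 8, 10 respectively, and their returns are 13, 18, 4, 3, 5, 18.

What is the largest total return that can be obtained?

Canopus + Lyra: cost 8 + 10 = 18 ≤ 18, return 18 + 18 = 36.
Canopus + Capella: cost 8 + 8 = 16 ≤ 18, return 18 + 5 = 23.
Capella + Lyra: cost 8 + 10 = 18 ≤ 18, return 5 + 18 = 23.
Best is Canopus and Lyra with total return 36.

36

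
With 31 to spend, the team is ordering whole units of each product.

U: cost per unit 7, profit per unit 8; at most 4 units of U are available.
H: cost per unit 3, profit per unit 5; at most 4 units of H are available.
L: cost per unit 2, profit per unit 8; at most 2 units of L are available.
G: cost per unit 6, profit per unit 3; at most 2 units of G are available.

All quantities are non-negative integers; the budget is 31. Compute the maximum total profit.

52

2×U, 4×H, and 2×L: cost 30 ≤ 31, profit 2·8 + 4·5 + 2·8 = 52.
3×U, 2×H, and 2×L: cost 31 ≤ 31, profit 3·8 + 2·5 + 2·8 = 50.
Best is 52.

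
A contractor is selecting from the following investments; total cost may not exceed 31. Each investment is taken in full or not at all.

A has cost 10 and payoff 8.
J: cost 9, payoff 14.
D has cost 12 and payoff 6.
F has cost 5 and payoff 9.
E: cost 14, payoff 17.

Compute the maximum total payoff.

J + F + E: cost 9 + 5 + 14 = 28 ≤ 31, payoff 14 + 9 + 17 = 40.
D + F + E: cost 12 + 5 + 14 = 31 ≤ 31, payoff 6 + 9 + 17 = 32.
A + F + E: cost 10 + 5 + 14 = 29 ≤ 31, payoff 8 + 9 + 17 = 34.
Best is J, F, and E with total payoff 40.

40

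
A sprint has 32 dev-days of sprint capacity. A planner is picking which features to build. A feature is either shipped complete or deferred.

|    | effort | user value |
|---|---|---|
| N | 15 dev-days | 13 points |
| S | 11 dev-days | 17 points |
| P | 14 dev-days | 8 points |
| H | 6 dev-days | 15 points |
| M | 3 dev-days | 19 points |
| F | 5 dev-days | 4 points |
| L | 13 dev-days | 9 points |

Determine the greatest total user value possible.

S + H + M + F: effort 11 + 6 + 3 + 5 = 25 ≤ 32, user value 17 + 15 + 19 + 4 = 55.
N + H + M + F: effort 15 + 6 + 3 + 5 = 29 ≤ 32, user value 13 + 15 + 19 + 4 = 51.
S + H + M: effort 11 + 6 + 3 = 20 ≤ 32, user value 17 + 15 + 19 = 51.
Best is S, H, M, and F with total user value 55.

55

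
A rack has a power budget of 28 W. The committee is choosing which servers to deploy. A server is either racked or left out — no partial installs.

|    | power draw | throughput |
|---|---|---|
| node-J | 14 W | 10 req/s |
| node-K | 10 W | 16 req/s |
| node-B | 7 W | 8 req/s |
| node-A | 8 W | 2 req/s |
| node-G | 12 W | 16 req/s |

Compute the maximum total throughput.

This is an integer program with binary decision variables.
Allowing fractional choices, the relaxed optimum would be about 38.9, but servers are indivisible.
node-J + node-K: power draw 14 + 10 = 24 ≤ 28, throughput 10 + 16 = 26.
node-K + node-B + node-A: power draw 10 + 7 + 8 = 25 ≤ 28, throughput 16 + 8 + 2 = 26.
node-K + node-G: power draw 10 + 12 = 22 ≤ 28, throughput 16 + 16 = 32.
Best is node-K and node-G with total throughput 32.

32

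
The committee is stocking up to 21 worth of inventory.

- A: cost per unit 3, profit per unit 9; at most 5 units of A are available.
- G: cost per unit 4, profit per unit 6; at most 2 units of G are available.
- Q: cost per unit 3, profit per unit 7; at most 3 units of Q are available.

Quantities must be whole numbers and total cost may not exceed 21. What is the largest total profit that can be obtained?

59

A has the best ratio (9/3); taking only A gives at most 5×9 = 45 (stopped by the supply cap of 5).
Mixing does better — 5×A and 2×Q: cost 21 ≤ 21, profit 5·9 + 2·7 = 59.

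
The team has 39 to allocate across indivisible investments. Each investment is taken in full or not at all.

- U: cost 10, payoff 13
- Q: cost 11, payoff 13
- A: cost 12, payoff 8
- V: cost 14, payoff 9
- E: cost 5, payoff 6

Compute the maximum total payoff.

Allowing fractional choices, the relaxed optimum would be about 40.6, but investments are indivisible.
U + Q + A + E: cost 10 + 11 + 12 + 5 = 38 ≤ 39, payoff 13 + 13 + 8 + 6 = 40.
U + Q + V: cost 10 + 11 + 14 = 35 ≤ 39, payoff 13 + 13 + 9 = 35.
Best is U, Q, A, and E with total payoff 40.

40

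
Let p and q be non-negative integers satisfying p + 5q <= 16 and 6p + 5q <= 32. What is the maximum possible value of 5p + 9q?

33

The continuous relaxation peaks at (3.2, 2.56) with value 39.04; rounding to a feasible lattice point costs some objective.
(p,q)=(3,2): 1·3+5·2=13≤16, 6·3+5·2=28≤32, objective 33.
(p,q)=(4,1): 1·4+5·1=9≤16, 6·4+5·1=29≤32, objective 29.
(p,q)=(2,2): 1·2+5·2=12≤16, 6·2+5·2=22≤32, objective 28.
(p,q)=(3,1): 1·3+5·1=8≤16, 6·3+5·1=23≤32, objective 24.
Maximum is 33 at (p,q)=(3,2).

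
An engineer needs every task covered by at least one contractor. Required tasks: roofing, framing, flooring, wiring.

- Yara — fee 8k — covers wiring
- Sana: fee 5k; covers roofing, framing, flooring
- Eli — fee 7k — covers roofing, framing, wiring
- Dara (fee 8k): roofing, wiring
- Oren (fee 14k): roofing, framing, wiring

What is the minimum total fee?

Choose Sana and Eli: together they cover roofing, framing, flooring, wiring — every task.
Total fee: 5 + 7 = 12.
No cover costs less than 12.

12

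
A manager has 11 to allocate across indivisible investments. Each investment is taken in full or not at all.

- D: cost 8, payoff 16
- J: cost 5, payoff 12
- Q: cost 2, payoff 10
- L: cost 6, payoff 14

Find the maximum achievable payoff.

26

D + Q: cost 8 + 2 = 10 ≤ 11, payoff 16 + 10 = 26.
J + L: cost 5 + 6 = 11 ≤ 11, payoff 12 + 14 = 26.
The maximum payoff is 26; one optimal choice is D and Q.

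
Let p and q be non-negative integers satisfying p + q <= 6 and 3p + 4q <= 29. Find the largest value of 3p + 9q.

54

(p,q)=(0,6): 1·0+1·6=6≤6, 3·0+4·6=24≤29, objective 54.
(p,q)=(1,5): 1·1+1·5=6≤6, 3·1+4·5=23≤29, objective 48.
Maximum is 54 at (p,q)=(0,6).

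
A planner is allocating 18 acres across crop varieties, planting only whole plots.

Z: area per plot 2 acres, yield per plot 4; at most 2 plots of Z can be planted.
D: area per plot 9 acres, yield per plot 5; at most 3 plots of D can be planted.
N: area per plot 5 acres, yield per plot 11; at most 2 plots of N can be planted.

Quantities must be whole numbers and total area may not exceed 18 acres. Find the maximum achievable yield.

This is a bounded integer knapsack.
Take 2×Z and 2×N: area 14 ≤ 18, yield 2·4 + 2·11 = 30.
N has the best ratio (11/5) and is taken to its limit of 2; remaining capacity is filled optimally with the others.

30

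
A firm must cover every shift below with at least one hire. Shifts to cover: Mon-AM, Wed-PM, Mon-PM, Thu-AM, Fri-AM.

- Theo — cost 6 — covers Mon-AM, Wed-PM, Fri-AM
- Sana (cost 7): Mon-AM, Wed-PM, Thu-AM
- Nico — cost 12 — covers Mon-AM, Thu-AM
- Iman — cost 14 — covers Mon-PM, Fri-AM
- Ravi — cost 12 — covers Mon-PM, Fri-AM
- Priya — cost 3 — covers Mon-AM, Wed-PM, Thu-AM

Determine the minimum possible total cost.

15

Choose Ravi and Priya: together they cover Mon-AM, Wed-PM, Mon-PM, Thu-AM, Fri-AM — every shift.
Total cost: 12 + 3 = 15.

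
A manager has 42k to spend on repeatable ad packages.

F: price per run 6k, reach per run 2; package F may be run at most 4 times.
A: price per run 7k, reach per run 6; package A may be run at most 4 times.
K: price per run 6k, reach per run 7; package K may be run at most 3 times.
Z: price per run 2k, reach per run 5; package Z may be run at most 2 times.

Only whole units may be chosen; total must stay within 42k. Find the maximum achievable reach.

3×A, 3×K, and 1×Z: price 41 ≤ 42, reach 3·6 + 3·7 + 1·5 = 44.
1×F, 2×A, 3×K, and 2×Z: price 42 ≤ 42, reach 1·2 + 2·6 + 3·7 + 2·5 = 45.
Best is 45.

45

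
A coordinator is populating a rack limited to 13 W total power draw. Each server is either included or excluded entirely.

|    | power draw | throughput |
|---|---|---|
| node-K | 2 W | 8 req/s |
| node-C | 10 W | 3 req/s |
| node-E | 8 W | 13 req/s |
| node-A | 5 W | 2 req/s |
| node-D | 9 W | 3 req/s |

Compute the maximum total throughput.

21

Allowing fractional choices, the relaxed optimum would be about 22.2, but servers are indivisible.
node-E: power draw 8 ≤ 13, throughput 13.
node-K + node-E: power draw 2 + 8 = 10 ≤ 13, throughput 8 + 13 = 21.
node-E + node-A: power draw 8 + 5 = 13 ≤ 13, throughput 13 + 2 = 15.
Best is node-K and node-E with total throughput 21.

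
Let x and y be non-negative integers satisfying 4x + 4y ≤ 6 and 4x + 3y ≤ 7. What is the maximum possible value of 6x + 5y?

The continuous relaxation peaks at (1.5, 0) with value 9.00; rounding to a feasible lattice point costs some objective.
(x,y)=(1,0): 4·1+4·0=4≤6, 4·1+3·0=4≤7, objective 6.
(x,y)=(0,1): 4·0+4·1=4≤6, 4·0+3·1=3≤7, objective 5.
(x,y)=(0,0): 4·0+4·0=0≤6, 4·0+3·0=0≤7, objective 0.
The best lattice point is (1,0), giving 6.

6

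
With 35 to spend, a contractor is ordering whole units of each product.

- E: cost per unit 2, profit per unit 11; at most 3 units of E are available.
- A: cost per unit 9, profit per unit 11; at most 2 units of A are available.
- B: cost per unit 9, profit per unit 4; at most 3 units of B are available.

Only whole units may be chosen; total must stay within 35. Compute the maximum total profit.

59

E has the best ratio (11/2); taking only E gives at most 3×11 = 33 (stopped by the supply cap of 3).
Mixing does better — 3×E, 2×A, and 1×B: cost 33 ≤ 35, profit 3·11 + 2·11 + 1·4 = 59.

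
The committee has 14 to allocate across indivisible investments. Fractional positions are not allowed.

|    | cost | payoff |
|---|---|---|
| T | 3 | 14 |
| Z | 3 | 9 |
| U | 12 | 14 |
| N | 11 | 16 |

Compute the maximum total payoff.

30

Z + N: cost 3 + 11 = 14 ≤ 14, payoff 9 + 16 = 25.
T + Z: cost 3 + 3 = 6 ≤ 14, payoff 14 + 9 = 23.
T + N: cost 3 + 11 = 14 ≤ 14, payoff 14 + 16 = 30.
Best is T and N with total payoff 30.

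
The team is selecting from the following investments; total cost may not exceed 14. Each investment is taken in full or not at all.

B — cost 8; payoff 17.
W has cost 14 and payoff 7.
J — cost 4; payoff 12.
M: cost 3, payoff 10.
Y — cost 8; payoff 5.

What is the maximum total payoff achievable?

29

Take B and J: cost 8 + 4 = 12 ≤ 14, payoff 17 + 12 = 29.
No other feasible combination does better.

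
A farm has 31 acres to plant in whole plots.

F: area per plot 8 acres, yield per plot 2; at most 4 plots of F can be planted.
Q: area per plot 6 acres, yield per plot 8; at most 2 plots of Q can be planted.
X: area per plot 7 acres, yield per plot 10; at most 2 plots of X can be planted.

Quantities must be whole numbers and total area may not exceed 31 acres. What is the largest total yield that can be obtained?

This is a bounded integer knapsack.
2×Q and 2×X: area 26 ≤ 31, yield 2·8 + 2·10 = 36.
1×F, 1×Q, and 2×X: area 28 ≤ 31, yield 1·2 + 1·8 + 2·10 = 30.
Best is 36.

36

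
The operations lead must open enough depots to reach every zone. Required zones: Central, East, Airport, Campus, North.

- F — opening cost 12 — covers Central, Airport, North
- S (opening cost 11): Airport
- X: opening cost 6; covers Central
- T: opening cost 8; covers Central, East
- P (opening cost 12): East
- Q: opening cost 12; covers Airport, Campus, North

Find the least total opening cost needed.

This is an integer covering problem.
Choose T and Q: together they cover Central, East, Airport, Campus, North — every zone.
Total opening cost: 8 + 12 = 20.

20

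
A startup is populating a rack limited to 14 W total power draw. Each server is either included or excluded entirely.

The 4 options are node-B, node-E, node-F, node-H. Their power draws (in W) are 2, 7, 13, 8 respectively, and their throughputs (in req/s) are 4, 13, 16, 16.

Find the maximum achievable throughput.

Take node-B and node-H: power draw 2 + 8 = 10 ≤ 14, throughput 4 + 16 = 20.
No other feasible combination does better.

20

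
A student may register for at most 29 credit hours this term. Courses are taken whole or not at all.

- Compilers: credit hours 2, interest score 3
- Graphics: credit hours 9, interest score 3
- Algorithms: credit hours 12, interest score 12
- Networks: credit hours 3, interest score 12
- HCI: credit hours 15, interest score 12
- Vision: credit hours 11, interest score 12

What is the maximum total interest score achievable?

Take Compilers, Algorithms, Networks, and Vision: credit hours 2 + 12 + 3 + 11 = 28 ≤ 29, interest score 3 + 12 + 12 + 12 = 39.
No other feasible combination does better.

39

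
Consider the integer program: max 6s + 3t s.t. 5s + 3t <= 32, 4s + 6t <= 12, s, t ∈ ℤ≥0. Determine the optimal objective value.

(s,t)=(3,0): 5·3+3·0=15≤32, 4·3+6·0=12≤12, objective 18.
(s,t)=(2,0): 5·2+3·0=10≤32, 4·2+6·0=8≤12, objective 12.
The best lattice point is (3,0), giving 18.

18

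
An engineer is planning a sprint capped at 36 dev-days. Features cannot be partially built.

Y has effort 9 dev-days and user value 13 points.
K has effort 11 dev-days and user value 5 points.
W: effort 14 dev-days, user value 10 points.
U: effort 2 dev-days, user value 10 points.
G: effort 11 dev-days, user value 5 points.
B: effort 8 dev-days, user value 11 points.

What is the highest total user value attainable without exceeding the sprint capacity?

44

Y + U + G + B: effort 9 + 2 + 11 + 8 = 30 ≤ 36, user value 13 + 10 + 5 + 11 = 39.
Y + W + U + B: effort 9 + 14 + 2 + 8 = 33 ≤ 36, user value 13 + 10 + 10 + 11 = 44.
Y + K + U + B: effort 9 + 11 + 2 + 8 = 30 ≤ 36, user value 13 + 5 + 10 + 11 = 39.
Best is Y, W, U, and B with total user value 44.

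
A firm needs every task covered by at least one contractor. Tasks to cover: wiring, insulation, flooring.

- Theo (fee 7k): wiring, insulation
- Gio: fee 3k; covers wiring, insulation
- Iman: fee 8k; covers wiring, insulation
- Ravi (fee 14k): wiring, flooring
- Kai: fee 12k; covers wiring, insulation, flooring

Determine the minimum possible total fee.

Kai alone covers wiring, insulation, flooring — every task.
Total fee: 12.

12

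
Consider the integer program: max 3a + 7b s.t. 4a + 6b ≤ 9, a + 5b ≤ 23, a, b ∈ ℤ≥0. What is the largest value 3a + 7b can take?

7

(a,b)=(0,1) is feasible, giving 7.
(a,b)=(1,0) is feasible, giving 3.
Maximum is 7 at (a,b)=(0,1).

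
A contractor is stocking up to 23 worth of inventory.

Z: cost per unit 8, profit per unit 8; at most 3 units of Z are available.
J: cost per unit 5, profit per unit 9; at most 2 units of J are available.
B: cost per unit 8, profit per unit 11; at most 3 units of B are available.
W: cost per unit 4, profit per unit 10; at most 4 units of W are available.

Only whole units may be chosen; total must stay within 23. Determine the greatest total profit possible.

2×J and 3×W: cost 22 ≤ 23, profit 2·9 + 3·10 = 48.
1×J and 4×W: cost 21 ≤ 23, profit 1·9 + 4·10 = 49.
Best is 49.

49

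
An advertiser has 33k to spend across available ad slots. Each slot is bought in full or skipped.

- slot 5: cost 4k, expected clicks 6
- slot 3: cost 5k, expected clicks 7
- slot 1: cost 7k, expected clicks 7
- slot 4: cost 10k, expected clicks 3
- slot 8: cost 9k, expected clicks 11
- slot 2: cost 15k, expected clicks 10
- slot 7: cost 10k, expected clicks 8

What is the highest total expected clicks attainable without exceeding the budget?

Take slot 5, slot 3, slot 8, and slot 2: cost 4 + 5 + 9 + 15 = 33 ≤ 33, expected clicks 6 + 7 + 11 + 10 = 34.
No other feasible combination does better.

34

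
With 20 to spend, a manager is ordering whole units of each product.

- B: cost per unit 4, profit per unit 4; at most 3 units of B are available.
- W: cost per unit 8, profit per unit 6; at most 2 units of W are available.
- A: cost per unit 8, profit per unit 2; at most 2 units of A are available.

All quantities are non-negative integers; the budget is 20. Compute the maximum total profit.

18

This is a bounded integer knapsack.
1×B and 2×W: cost 20 ≤ 20, profit 1·4 + 2·6 = 16.
3×B and 1×W: cost 20 ≤ 20, profit 3·4 + 1·6 = 18.
Best is 18.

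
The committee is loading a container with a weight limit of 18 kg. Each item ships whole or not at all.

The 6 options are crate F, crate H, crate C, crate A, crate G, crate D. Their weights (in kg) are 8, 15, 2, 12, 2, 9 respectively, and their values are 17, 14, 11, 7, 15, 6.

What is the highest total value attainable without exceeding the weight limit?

This is a 0-1 knapsack instance.
Take crate F, crate C, and crate G: weight 8 + 2 + 2 = 12 ≤ 18, value 17 + 11 + 15 = 43.
No other feasible combination does better.

43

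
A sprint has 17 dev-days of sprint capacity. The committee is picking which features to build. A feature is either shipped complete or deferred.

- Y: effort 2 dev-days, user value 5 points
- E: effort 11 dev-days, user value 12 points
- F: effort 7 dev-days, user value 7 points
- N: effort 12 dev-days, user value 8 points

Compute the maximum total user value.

17

Allowing fractional choices, the relaxed optimum would be about 21.0, but features are indivisible.
Y + N: effort 2 + 12 = 14 ≤ 17, user value 5 + 8 = 13.
Y + F: effort 2 + 7 = 9 ≤ 17, user value 5 + 7 = 12.
Y + E: effort 2 + 11 = 13 ≤ 17, user value 5 + 12 = 17.
Best is Y and E with total user value 17.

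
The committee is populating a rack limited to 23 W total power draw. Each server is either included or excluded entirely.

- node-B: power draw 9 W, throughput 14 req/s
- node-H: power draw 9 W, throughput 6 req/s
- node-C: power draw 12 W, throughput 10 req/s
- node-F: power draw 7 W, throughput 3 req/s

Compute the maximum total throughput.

Allowing fractional choices, the relaxed optimum would be about 25.3, but servers are indivisible.
node-B + node-H: power draw 9 + 9 = 18 ≤ 23, throughput 14 + 6 = 20.
node-B + node-C: power draw 9 + 12 = 21 ≤ 23, throughput 14 + 10 = 24.
node-B + node-F: power draw 9 + 7 = 16 ≤ 23, throughput 14 + 3 = 17.
Best is node-B and node-C with total throughput 24.

24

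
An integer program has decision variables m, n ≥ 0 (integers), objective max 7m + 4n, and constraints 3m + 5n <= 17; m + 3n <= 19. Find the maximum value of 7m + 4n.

35

The continuous relaxation peaks at (5.67, 0) with value 39.67; rounding to a feasible lattice point costs some objective.
(m,n)=(5,0): 3·5+5·0=15≤17, 1·5+3·0=5≤19, objective 35.
(m,n)=(4,1): 3·4+5·1=17≤17, 1·4+3·1=7≤19, objective 32.
(m,n)=(4,0): 3·4+5·0=12≤17, 1·4+3·0=4≤19, objective 28.
Maximum is 35 at (m,n)=(5,0).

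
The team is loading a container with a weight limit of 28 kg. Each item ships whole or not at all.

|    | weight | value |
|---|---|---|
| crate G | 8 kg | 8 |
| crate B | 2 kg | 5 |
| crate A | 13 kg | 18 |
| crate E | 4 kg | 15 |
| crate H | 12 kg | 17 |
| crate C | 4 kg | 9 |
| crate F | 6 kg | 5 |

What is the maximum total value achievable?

Take crate B, crate E, crate H, crate C, and crate F: weight 2 + 4 + 12 + 4 + 6 = 28 ≤ 28, value 5 + 15 + 17 + 9 + 5 = 51.
No other feasible combination does better.

51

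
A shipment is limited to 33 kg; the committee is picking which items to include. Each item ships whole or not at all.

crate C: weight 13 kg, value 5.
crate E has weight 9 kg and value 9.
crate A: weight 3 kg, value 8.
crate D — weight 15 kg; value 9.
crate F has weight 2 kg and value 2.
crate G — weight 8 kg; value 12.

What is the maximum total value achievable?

34

Take crate C, crate E, crate A, and crate G: weight 13 + 9 + 3 + 8 = 33 ≤ 33, value 5 + 9 + 8 + 12 = 34.
No other feasible combination does better.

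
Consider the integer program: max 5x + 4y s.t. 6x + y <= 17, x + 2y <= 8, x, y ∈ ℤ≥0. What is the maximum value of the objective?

The continuous relaxation peaks at (2.36, 2.82) with value 23.09; rounding to a feasible lattice point costs some objective.
(x,y)=(2,3) is feasible, giving 22.
(x,y)=(2,2) is feasible, giving 18.
Maximum is 22 at (x,y)=(2,3).

22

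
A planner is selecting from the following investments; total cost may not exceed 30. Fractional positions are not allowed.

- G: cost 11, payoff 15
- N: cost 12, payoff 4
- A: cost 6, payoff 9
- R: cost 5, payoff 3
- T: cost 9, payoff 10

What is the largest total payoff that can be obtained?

34

This is an integer program with binary decision variables.
G + R + T: cost 11 + 5 + 9 = 25 ≤ 30, payoff 15 + 3 + 10 = 28.
G + A + T: cost 11 + 6 + 9 = 26 ≤ 30, payoff 15 + 9 + 10 = 34.
G + N + A: cost 11 + 12 + 6 = 29 ≤ 30, payoff 15 + 4 + 9 = 28.
Best is G, A, and T with total payoff 34.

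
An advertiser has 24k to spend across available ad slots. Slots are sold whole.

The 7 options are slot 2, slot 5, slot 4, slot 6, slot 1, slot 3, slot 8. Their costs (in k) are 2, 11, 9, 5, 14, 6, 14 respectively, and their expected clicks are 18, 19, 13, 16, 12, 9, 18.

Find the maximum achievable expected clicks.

Treat it as a binary knapsack problem.
Take slot 2, slot 5, slot 6, and slot 3: cost 2 + 11 + 5 + 6 = 24 ≤ 24, expected clicks 18 + 19 + 16 + 9 = 62.
No other feasible combination does better.

62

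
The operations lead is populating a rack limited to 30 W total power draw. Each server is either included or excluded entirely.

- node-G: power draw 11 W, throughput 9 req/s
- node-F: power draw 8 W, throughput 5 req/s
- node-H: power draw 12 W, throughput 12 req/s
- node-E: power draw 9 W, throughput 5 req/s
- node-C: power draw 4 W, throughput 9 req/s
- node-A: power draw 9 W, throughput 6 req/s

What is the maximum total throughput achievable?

30

Treat it as a binary knapsack problem.
node-H + node-C + node-A: power draw 12 + 4 + 9 = 25 ≤ 30, throughput 12 + 9 + 6 = 27.
node-G + node-H + node-C: power draw 11 + 12 + 4 = 27 ≤ 30, throughput 9 + 12 + 9 = 30.
Best is node-G, node-H, and node-C with total throughput 30.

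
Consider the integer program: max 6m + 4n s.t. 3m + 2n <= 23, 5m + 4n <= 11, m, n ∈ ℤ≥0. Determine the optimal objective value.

The continuous relaxation peaks at (2.2, 0) with value 13.20; rounding to a feasible lattice point costs some objective.
(m,n)=(2,0) is feasible, giving 12.
(m,n)=(1,1) is feasible, giving 10.
(m,n)=(1,0) is feasible, giving 6.
The best lattice point is (2,0), giving 12.

12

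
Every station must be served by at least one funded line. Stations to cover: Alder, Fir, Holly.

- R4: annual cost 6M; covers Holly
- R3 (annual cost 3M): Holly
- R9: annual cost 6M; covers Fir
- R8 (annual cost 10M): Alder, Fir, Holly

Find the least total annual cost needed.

10

The greedy cost-per-new-station heuristic would pick R3 and R8 for 13, but a cheaper cover exists.
R8 alone covers Alder, Fir, Holly — every station.
Total annual cost: 10.
No cover costs less than 10.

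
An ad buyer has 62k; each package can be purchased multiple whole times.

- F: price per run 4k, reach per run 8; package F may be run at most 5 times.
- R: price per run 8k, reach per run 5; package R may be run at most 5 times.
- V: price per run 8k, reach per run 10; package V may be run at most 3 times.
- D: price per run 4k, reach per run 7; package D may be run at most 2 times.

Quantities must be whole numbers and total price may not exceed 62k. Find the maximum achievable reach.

5×F, 1×R, 3×V, and 2×D: price 60 ≤ 62, reach 5·8 + 1·5 + 3·10 + 2·7 = 89.
5×F, 3×V, and 2×D: price 52 ≤ 62, reach 5·8 + 3·10 + 2·7 = 84.
Best is 89.

89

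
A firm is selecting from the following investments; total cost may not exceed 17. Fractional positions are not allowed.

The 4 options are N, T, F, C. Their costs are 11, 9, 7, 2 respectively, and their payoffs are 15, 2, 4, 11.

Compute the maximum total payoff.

26

Allowing fractional choices, the relaxed optimum would be about 28.3, but investments are indivisible.
N + C: cost 11 + 2 = 13 ≤ 17, payoff 15 + 11 = 26.
F + C: cost 7 + 2 = 9 ≤ 17, payoff 4 + 11 = 15.
N: cost 11 ≤ 17, payoff 15.
Best is N and C with total payoff 26.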